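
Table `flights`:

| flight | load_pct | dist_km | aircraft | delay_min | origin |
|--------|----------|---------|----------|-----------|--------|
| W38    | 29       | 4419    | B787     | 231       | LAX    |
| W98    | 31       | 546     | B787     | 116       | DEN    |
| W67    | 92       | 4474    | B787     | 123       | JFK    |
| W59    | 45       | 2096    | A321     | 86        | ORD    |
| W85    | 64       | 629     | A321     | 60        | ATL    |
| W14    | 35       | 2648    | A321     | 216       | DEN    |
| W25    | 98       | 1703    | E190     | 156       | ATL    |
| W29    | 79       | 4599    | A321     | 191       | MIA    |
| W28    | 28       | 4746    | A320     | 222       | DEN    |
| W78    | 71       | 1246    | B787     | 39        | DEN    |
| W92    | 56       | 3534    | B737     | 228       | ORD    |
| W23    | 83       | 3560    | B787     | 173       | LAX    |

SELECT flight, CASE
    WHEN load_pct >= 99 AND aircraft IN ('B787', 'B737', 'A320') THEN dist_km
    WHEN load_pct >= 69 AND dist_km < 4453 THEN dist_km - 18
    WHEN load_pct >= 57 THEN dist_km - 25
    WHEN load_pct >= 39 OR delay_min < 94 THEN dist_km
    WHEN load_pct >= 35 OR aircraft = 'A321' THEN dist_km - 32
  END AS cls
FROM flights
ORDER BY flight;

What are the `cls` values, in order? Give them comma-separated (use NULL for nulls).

flight=W14: load_pct >= 35 OR aircraft = 'A321' → 2616
flight=W23: load_pct >= 69 AND dist_km < 4453 → 3542
flight=W25: load_pct >= 69 AND dist_km < 4453 → 1685
flight=W28: (no match → NULL) → NULL
flight=W29: load_pct >= 57 → 4574
flight=W38: (no match → NULL) → NULL
flight=W59: load_pct >= 39 OR delay_min < 94 → 2096
flight=W67: load_pct >= 57 → 4449
flight=W78: load_pct >= 69 AND dist_km < 4453 → 1228
flight=W85: load_pct >= 57 → 604
flight=W92: load_pct >= 39 OR delay_min < 94 → 3534
flight=W98: (no match → NULL) → NULL

2616, 3542, 1685, NULL, 4574, NULL, 2096, 4449, 1228, 604, 3534, NULL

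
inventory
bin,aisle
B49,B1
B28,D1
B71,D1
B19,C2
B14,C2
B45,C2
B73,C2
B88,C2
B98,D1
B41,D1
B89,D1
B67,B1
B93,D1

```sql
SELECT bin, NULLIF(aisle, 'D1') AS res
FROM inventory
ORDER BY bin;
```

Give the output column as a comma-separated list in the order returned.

bin=B14: aisle=C2 vs D1: differ → C2
bin=B19: aisle=C2 vs D1: differ → C2
bin=B28: aisle=D1 vs D1: equal → NULL
bin=B41: aisle=D1 vs D1: equal → NULL
bin=B45: aisle=C2 vs D1: differ → C2
bin=B49: aisle=B1 vs D1: differ → B1
bin=B67: aisle=B1 vs D1: differ → B1
bin=B71: aisle=D1 vs D1: equal → NULL
bin=B73: aisle=C2 vs D1: differ → C2
bin=B88: aisle=C2 vs D1: differ → C2
bin=B89: aisle=D1 vs D1: equal → NULL
bin=B93: aisle=D1 vs D1: equal → NULL
bin=B98: aisle=D1 vs D1: equal → NULL

C2, C2, NULL, NULL, C2, B1, B1, NULL, C2, C2, NULL, NULL, NULL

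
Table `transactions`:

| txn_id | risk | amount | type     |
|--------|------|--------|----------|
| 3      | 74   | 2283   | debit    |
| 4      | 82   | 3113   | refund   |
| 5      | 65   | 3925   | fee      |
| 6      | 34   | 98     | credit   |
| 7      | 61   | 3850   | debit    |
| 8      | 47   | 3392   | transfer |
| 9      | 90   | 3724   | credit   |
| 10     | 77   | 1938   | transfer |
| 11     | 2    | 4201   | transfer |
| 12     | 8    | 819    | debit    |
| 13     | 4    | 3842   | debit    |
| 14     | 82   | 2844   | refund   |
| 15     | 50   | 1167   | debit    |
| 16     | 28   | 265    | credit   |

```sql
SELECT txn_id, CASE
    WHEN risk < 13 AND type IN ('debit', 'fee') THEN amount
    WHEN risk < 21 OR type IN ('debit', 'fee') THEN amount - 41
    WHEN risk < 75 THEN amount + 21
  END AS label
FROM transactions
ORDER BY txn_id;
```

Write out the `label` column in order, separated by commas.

txn_id=3: risk < 21 OR type IN ('debit', 'fee') → 2242
txn_id=4: (no match → NULL) → NULL
txn_id=5: risk < 21 OR type IN ('debit', 'fee') → 3884
txn_id=6: risk < 75 → 119
txn_id=7: risk < 21 OR type IN ('debit', 'fee') → 3809
txn_id=8: risk < 75 → 3413
txn_id=9: (no match → NULL) → NULL
txn_id=10: (no match → NULL) → NULL
txn_id=11: risk < 21 OR type IN ('debit', 'fee') → 4160
txn_id=12: risk < 13 AND type IN ('debit', 'fee') → 819
txn_id=13: risk < 13 AND type IN ('debit', 'fee') → 3842
txn_id=14: (no match → NULL) → NULL
txn_id=15: risk < 21 OR type IN ('debit', 'fee') → 1126
txn_id=16: risk < 75 → 286

2242, NULL, 3884, 119, 3809, 3413, NULL, NULL, 4160, 819, 3842, NULL, 1126, 286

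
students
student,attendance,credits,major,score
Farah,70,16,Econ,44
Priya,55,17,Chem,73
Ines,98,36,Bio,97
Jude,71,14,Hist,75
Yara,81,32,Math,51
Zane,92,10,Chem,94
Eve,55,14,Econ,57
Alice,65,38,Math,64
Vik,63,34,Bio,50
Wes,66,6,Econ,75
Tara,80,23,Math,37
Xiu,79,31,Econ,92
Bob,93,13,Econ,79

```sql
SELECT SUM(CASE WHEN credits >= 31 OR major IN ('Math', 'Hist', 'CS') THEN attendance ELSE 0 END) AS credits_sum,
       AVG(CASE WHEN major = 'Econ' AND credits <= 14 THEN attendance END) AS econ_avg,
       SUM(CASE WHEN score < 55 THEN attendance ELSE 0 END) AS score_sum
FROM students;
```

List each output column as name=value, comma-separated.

credits_sum=537, econ_avg=71.3333333333, score_sum=294

[credits_sum: credits >= 31 OR major IN ('Math', 'Hist', 'CS')]
student=Farah: ✗
student=Priya: ✗
student=Ines: ✓ → 98
student=Jude: ✓ → 71
student=Yara: ✓ → 81
student=Zane: ✗
student=Eve: ✗
student=Alice: ✓ → 65
student=Vik: ✓ → 63
student=Wes: ✗
student=Tara: ✓ → 80
student=Xiu: ✓ → 79
student=Bob: ✗
credits_sum = 98 + 71 + 81 + 65 + 63 + 80 + 79 = 537
—
[econ_avg: major = 'Econ' AND credits <= 14]
student=Farah: ✗
student=Priya: ✗
student=Ines: ✗
student=Jude: ✗
student=Yara: ✗
student=Zane: ✗
student=Eve: ✓ → 55
student=Alice: ✗
student=Vik: ✗
student=Wes: ✓ → 66
student=Tara: ✗
student=Xiu: ✗
student=Bob: ✓ → 93
econ_avg = (55 + 66 + 93) / 3 = 71.3333333333
—
[score_sum: score < 55]
student=Farah: ✓ → 70
student=Priya: ✗
student=Ines: ✗
student=Jude: ✗
student=Yara: ✓ → 81
student=Zane: ✗
student=Eve: ✗
student=Alice: ✗
student=Vik: ✓ → 63
student=Wes: ✗
student=Tara: ✓ → 80
student=Xiu: ✗
student=Bob: ✗
score_sum = 70 + 81 + 63 + 80 = 294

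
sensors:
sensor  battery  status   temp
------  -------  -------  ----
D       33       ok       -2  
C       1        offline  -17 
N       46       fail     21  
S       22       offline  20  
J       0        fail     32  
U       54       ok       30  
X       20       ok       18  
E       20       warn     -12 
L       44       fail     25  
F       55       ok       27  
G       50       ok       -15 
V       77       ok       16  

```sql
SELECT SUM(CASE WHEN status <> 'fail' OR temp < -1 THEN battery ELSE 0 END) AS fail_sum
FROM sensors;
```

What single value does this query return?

sensor=D: ✓ → 33
sensor=C: ✓ → 1
sensor=N: ✗
sensor=S: ✓ → 22
sensor=J: ✗
sensor=U: ✓ → 54
sensor=X: ✓ → 20
sensor=E: ✓ → 20
sensor=L: ✗
sensor=F: ✓ → 55
sensor=G: ✓ → 50
sensor=V: ✓ → 77
fail_sum = 33 + 1 + 22 + 54 + 20 + 20 + 55 + 50 + 77 = 332

332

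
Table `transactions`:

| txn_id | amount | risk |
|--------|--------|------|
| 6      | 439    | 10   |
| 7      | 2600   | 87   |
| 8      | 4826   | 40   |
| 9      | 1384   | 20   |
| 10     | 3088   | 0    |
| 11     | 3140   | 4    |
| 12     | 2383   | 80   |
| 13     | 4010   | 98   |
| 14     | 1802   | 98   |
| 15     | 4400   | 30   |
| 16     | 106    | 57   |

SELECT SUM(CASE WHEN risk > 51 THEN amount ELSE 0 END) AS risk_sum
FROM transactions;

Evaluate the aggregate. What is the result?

10901

txn_id=6: ✗
txn_id=7: ✓ → 2600
txn_id=8: ✗
txn_id=9: ✗
txn_id=10: ✗
txn_id=11: ✗
txn_id=12: ✓ → 2383
txn_id=13: ✓ → 4010
txn_id=14: ✓ → 1802
txn_id=15: ✗
txn_id=16: ✓ → 106
risk_sum = 2600 + 2383 + 4010 + 1802 + 106 = 10901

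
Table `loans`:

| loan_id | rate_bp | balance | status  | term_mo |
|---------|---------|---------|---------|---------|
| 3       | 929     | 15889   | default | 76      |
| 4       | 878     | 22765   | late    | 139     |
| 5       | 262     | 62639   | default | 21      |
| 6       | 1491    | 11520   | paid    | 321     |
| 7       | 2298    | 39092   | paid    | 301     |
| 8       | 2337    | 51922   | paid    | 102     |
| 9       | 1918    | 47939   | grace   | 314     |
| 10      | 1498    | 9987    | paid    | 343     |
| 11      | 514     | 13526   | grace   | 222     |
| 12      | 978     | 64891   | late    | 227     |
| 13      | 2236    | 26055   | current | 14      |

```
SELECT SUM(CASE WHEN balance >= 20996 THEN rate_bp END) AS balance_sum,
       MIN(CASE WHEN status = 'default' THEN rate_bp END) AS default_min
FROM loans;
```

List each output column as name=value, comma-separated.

[balance_sum: balance >= 20996]
loan_id=3: ✗
loan_id=4: ✓ → 878
loan_id=5: ✓ → 262
loan_id=6: ✗
loan_id=7: ✓ → 2298
loan_id=8: ✓ → 2337
loan_id=9: ✓ → 1918
loan_id=10: ✗
loan_id=11: ✗
loan_id=12: ✓ → 978
loan_id=13: ✓ → 2236
balance_sum = 878 + 262 + 2298 + 2337 + 1918 + 978 + 2236 = 10907
—
[default_min: status = 'default']
loan_id=3: ✓ → 929
loan_id=4: ✗
loan_id=5: ✓ → 262
loan_id=6: ✗
loan_id=7: ✗
loan_id=8: ✗
loan_id=9: ✗
loan_id=10: ✗
loan_id=11: ✗
loan_id=12: ✗
loan_id=13: ✗
default_min = MIN(929, 262) = 262

balance_sum=10907, default_min=262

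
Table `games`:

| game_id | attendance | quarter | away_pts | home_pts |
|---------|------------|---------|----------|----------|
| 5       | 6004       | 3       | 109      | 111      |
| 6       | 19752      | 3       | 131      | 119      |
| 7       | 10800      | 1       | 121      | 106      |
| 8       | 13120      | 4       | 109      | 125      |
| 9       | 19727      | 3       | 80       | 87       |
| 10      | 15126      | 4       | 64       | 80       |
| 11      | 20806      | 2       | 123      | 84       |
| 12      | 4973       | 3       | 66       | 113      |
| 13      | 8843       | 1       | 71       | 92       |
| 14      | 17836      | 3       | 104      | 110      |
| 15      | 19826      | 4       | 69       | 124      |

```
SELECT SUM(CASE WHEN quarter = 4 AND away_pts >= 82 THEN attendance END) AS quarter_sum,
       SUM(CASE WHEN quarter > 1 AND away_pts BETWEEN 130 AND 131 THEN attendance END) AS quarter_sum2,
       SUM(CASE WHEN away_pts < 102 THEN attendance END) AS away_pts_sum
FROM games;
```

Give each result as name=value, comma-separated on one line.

quarter_sum=13120, quarter_sum2=19752, away_pts_sum=68495

[quarter_sum: quarter = 4 AND away_pts >= 82]
game_id=5: ✗
game_id=6: ✗
game_id=7: ✗
game_id=8: ✓ → 13120
game_id=9: ✗
game_id=10: ✗
game_id=11: ✗
game_id=12: ✗
game_id=13: ✗
game_id=14: ✗
game_id=15: ✗
quarter_sum = 13120
—
[quarter_sum2: quarter > 1 AND away_pts BETWEEN 130 AND 131]
game_id=5: ✗
game_id=6: ✓ → 19752
game_id=7: ✗
game_id=8: ✗
game_id=9: ✗
game_id=10: ✗
game_id=11: ✗
game_id=12: ✗
game_id=13: ✗
game_id=14: ✗
game_id=15: ✗
quarter_sum2 = 19752
—
[away_pts_sum: away_pts < 102]
game_id=5: ✗
game_id=6: ✗
game_id=7: ✗
game_id=8: ✗
game_id=9: ✓ → 19727
game_id=10: ✓ → 15126
game_id=11: ✗
game_id=12: ✓ → 4973
game_id=13: ✓ → 8843
game_id=14: ✗
game_id=15: ✓ → 19826
away_pts_sum = 19727 + 15126 + 4973 + 8843 + 19826 = 68495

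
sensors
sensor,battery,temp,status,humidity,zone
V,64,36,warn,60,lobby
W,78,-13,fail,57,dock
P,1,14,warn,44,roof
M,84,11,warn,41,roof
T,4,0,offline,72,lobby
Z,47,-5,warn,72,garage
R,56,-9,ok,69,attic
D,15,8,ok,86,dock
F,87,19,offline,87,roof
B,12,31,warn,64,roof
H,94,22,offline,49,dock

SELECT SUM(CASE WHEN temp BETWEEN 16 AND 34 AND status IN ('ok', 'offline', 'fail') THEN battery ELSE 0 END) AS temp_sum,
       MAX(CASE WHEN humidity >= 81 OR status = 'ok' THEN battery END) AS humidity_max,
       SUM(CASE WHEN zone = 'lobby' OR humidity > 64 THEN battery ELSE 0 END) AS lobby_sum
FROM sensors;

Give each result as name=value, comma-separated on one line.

[temp_sum: temp BETWEEN 16 AND 34 AND status IN ('ok', 'offline', 'fail')]
sensor=V: ✗
sensor=W: ✗
sensor=P: ✗
sensor=M: ✗
sensor=T: ✗
sensor=Z: ✗
sensor=R: ✗
sensor=D: ✗
sensor=F: ✓ → 87
sensor=B: ✗
sensor=H: ✓ → 94
temp_sum = 87 + 94 = 181
—
[humidity_max: humidity >= 81 OR status = 'ok']
sensor=V: ✗
sensor=W: ✗
sensor=P: ✗
sensor=M: ✗
sensor=T: ✗
sensor=Z: ✗
sensor=R: ✓ → 56
sensor=D: ✓ → 15
sensor=F: ✓ → 87
sensor=B: ✗
sensor=H: ✗
humidity_max = MAX(56, 15, 87) = 87
—
[lobby_sum: zone = 'lobby' OR humidity > 64]
sensor=V: ✓ → 64
sensor=W: ✗
sensor=P: ✗
sensor=M: ✗
sensor=T: ✓ → 4
sensor=Z: ✓ → 47
sensor=R: ✓ → 56
sensor=D: ✓ → 15
sensor=F: ✓ → 87
sensor=B: ✗
sensor=H: ✗
lobby_sum = 64 + 4 + 47 + 56 + 15 + 87 = 273

temp_sum=181, humidity_max=87, lobby_sum=273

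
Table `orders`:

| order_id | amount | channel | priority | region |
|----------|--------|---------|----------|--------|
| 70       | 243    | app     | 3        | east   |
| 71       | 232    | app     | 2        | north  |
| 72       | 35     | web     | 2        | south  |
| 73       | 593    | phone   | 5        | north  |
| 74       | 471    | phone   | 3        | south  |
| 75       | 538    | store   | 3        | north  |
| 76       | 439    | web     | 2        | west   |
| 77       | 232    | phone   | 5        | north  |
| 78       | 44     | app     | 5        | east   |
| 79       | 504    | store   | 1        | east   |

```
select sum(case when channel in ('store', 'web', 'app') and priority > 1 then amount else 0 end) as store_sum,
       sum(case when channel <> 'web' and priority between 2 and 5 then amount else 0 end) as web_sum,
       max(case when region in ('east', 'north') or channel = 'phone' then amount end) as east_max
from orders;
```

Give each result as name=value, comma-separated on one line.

store_sum=1531, web_sum=2353, east_max=593

[store_sum: channel in ('store', 'web', 'app') and priority > 1]
order_id=70: ✓ → 243
order_id=71: ✓ → 232
order_id=72: ✓ → 35
order_id=73: ✗
order_id=74: ✗
order_id=75: ✓ → 538
order_id=76: ✓ → 439
order_id=77: ✗
order_id=78: ✓ → 44
order_id=79: ✗
store_sum = 243 + 232 + 35 + 538 + 439 + 44 = 1531
—
[web_sum: channel <> 'web' and priority between 2 and 5]
order_id=70: ✓ → 243
order_id=71: ✓ → 232
order_id=72: ✗
order_id=73: ✓ → 593
order_id=74: ✓ → 471
order_id=75: ✓ → 538
order_id=76: ✗
order_id=77: ✓ → 232
order_id=78: ✓ → 44
order_id=79: ✗
web_sum = 243 + 232 + 593 + 471 + 538 + 232 + 44 = 2353
—
[east_max: region in ('east', 'north') or channel = 'phone']
order_id=70: ✓ → 243
order_id=71: ✓ → 232
order_id=72: ✗
order_id=73: ✓ → 593
order_id=74: ✓ → 471
order_id=75: ✓ → 538
order_id=76: ✗
order_id=77: ✓ → 232
order_id=78: ✓ → 44
order_id=79: ✓ → 504
east_max = MAX(243, 232, 593, 471, 538, 232, 44, 504) = 593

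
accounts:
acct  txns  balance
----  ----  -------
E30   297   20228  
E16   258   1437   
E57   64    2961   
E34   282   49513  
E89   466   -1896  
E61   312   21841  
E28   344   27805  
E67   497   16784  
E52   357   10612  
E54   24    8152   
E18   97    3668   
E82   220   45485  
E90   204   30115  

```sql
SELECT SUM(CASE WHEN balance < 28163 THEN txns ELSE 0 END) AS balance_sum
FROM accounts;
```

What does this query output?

acct=E30: ✓ → 297
acct=E16: ✓ → 258
acct=E57: ✓ → 64
acct=E34: ✗
acct=E89: ✓ → 466
acct=E61: ✓ → 312
acct=E28: ✓ → 344
acct=E67: ✓ → 497
acct=E52: ✓ → 357
acct=E54: ✓ → 24
acct=E18: ✓ → 97
acct=E82: ✗
acct=E90: ✗
balance_sum = 297 + 258 + 64 + 466 + 312 + 344 + 497 + 357 + 24 + 97 = 2716

2716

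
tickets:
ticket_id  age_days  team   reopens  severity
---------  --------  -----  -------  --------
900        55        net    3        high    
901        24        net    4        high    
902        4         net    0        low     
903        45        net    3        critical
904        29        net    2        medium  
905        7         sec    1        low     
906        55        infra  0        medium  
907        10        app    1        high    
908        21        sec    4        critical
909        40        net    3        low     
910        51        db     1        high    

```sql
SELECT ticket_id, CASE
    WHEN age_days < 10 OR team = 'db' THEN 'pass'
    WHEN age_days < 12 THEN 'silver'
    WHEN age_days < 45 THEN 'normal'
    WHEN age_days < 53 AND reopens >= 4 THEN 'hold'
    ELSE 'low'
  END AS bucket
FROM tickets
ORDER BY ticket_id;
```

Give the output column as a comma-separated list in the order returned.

low, normal, pass, low, normal, pass, low, silver, normal, normal, pass

ticket_id=900: ELSE → low
ticket_id=901: age_days < 45 → normal
ticket_id=902: age_days < 10 OR team = 'db' → pass
ticket_id=903: ELSE → low
ticket_id=904: age_days < 45 → normal
ticket_id=905: age_days < 10 OR team = 'db' → pass
ticket_id=906: ELSE → low
ticket_id=907: age_days < 12 → silver
ticket_id=908: age_days < 45 → normal
ticket_id=909: age_days < 45 → normal
ticket_id=910: age_days < 10 OR team = 'db' → pass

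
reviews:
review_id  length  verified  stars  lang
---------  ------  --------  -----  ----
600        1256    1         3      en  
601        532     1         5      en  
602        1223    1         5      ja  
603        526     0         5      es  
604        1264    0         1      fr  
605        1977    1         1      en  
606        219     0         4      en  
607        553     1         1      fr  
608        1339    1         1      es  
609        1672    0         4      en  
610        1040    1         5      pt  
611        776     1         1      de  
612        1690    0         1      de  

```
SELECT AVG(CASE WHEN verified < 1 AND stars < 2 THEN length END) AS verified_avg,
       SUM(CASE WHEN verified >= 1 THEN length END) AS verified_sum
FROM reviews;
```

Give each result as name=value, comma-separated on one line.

[verified_avg: verified < 1 AND stars < 2]
review_id=600: ✗
review_id=601: ✗
review_id=602: ✗
review_id=603: ✗
review_id=604: ✓ → 1264
review_id=605: ✗
review_id=606: ✗
review_id=607: ✗
review_id=608: ✗
review_id=609: ✗
review_id=610: ✗
review_id=611: ✗
review_id=612: ✓ → 1690
verified_avg = (1264 + 1690) / 2 = 1477
—
[verified_sum: verified >= 1]
review_id=600: ✓ → 1256
review_id=601: ✓ → 532
review_id=602: ✓ → 1223
review_id=603: ✗
review_id=604: ✗
review_id=605: ✓ → 1977
review_id=606: ✗
review_id=607: ✓ → 553
review_id=608: ✓ → 1339
review_id=609: ✗
review_id=610: ✓ → 1040
review_id=611: ✓ → 776
review_id=612: ✗
verified_sum = 1256 + 532 + 1223 + 1977 + 553 + 1339 + 1040 + 776 = 8696

verified_avg=1477, verified_sum=8696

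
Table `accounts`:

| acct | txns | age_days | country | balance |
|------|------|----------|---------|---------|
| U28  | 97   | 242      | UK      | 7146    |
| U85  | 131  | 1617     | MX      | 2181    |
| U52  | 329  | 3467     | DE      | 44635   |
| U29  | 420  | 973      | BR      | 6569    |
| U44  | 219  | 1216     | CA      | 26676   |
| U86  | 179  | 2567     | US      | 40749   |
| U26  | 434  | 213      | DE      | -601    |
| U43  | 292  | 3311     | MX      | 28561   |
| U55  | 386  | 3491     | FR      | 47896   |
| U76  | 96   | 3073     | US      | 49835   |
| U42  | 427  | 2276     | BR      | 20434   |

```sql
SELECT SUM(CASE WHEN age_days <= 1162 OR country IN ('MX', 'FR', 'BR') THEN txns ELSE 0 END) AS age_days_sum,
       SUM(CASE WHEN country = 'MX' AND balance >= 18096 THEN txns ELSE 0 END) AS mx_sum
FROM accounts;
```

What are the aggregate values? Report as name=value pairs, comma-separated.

age_days_sum=2187, mx_sum=292

[age_days_sum: age_days <= 1162 OR country IN ('MX', 'FR', 'BR')]
acct=U28: ✓ → 97
acct=U85: ✓ → 131
acct=U52: ✗
acct=U29: ✓ → 420
acct=U44: ✗
acct=U86: ✗
acct=U26: ✓ → 434
acct=U43: ✓ → 292
acct=U55: ✓ → 386
acct=U76: ✗
acct=U42: ✓ → 427
age_days_sum = 97 + 131 + 420 + 434 + 292 + 386 + 427 = 2187
—
[mx_sum: country = 'MX' AND balance >= 18096]
acct=U28: ✗
acct=U85: ✗
acct=U52: ✗
acct=U29: ✗
acct=U44: ✗
acct=U86: ✗
acct=U26: ✗
acct=U43: ✓ → 292
acct=U55: ✗
acct=U76: ✗
acct=U42: ✗
mx_sum = 292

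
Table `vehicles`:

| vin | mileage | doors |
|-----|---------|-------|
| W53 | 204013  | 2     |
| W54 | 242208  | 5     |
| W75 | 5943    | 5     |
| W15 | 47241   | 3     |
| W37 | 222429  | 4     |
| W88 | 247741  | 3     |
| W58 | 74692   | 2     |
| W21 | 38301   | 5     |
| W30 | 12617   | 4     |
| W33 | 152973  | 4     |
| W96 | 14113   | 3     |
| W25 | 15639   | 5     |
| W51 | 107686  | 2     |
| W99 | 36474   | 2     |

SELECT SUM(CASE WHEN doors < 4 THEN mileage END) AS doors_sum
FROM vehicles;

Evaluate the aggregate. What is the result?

vin=W53: ✓ → 204013
vin=W54: ✗
vin=W75: ✗
vin=W15: ✓ → 47241
vin=W37: ✗
vin=W88: ✓ → 247741
vin=W58: ✓ → 74692
vin=W21: ✗
vin=W30: ✗
vin=W33: ✗
vin=W96: ✓ → 14113
vin=W25: ✗
vin=W51: ✓ → 107686
vin=W99: ✓ → 36474
doors_sum = 204013 + 47241 + 247741 + 74692 + 14113 + 107686 + 36474 = 731960

731960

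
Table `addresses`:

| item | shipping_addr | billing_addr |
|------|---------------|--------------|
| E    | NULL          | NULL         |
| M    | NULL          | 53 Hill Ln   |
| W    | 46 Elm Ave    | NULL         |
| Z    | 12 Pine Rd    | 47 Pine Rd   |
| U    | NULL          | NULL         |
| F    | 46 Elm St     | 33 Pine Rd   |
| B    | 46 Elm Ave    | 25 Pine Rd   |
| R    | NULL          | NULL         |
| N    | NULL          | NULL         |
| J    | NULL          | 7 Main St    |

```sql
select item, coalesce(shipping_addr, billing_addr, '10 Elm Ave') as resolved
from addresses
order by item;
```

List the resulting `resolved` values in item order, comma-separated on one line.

item=B: shipping_addr=46 Elm Ave → 46 Elm Ave
item=E: shipping_addr=NULL, billing_addr=NULL, → literal 10 Elm Ave → 10 Elm Ave
item=F: shipping_addr=46 Elm St → 46 Elm St
item=J: shipping_addr=NULL, billing_addr=7 Main St → 7 Main St
item=M: shipping_addr=NULL, billing_addr=53 Hill Ln → 53 Hill Ln
item=N: shipping_addr=NULL, billing_addr=NULL, → literal 10 Elm Ave → 10 Elm Ave
item=R: shipping_addr=NULL, billing_addr=NULL, → literal 10 Elm Ave → 10 Elm Ave
item=U: shipping_addr=NULL, billing_addr=NULL, → literal 10 Elm Ave → 10 Elm Ave
item=W: shipping_addr=46 Elm Ave → 46 Elm Ave
item=Z: shipping_addr=12 Pine Rd → 12 Pine Rd

46 Elm Ave, 10 Elm Ave, 46 Elm St, 7 Main St, 53 Hill Ln, 10 Elm Ave, 10 Elm Ave, 10 Elm Ave, 46 Elm Ave, 12 Pine Rd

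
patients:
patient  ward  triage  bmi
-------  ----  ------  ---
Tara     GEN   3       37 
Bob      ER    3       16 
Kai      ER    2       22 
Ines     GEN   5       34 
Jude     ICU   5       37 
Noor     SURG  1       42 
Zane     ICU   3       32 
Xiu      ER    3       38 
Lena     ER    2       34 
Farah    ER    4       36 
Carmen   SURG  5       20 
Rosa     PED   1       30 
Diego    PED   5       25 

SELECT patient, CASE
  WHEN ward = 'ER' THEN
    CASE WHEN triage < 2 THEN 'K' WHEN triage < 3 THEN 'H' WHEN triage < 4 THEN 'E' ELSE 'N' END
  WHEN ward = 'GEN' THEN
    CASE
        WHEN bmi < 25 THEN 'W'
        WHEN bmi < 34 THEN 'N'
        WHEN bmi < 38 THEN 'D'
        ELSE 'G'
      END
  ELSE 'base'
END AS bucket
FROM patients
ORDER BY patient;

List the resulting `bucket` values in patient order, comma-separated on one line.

patient=Bob: ward='ER' → inner[triage < 4] → E
patient=Carmen: ward='SURG' → outer ELSE → base
patient=Diego: ward='PED' → outer ELSE → base
patient=Farah: ward='ER' → inner[ELSE] → N
patient=Ines: ward='GEN' → inner[bmi < 38] → D
patient=Jude: ward='ICU' → outer ELSE → base
patient=Kai: ward='ER' → inner[triage < 3] → H
patient=Lena: ward='ER' → inner[triage < 3] → H
patient=Noor: ward='SURG' → outer ELSE → base
patient=Rosa: ward='PED' → outer ELSE → base
patient=Tara: ward='GEN' → inner[bmi < 38] → D
patient=Xiu: ward='ER' → inner[triage < 4] → E
patient=Zane: ward='ICU' → outer ELSE → base

E, base, base, N, D, base, H, H, base, base, D, E, base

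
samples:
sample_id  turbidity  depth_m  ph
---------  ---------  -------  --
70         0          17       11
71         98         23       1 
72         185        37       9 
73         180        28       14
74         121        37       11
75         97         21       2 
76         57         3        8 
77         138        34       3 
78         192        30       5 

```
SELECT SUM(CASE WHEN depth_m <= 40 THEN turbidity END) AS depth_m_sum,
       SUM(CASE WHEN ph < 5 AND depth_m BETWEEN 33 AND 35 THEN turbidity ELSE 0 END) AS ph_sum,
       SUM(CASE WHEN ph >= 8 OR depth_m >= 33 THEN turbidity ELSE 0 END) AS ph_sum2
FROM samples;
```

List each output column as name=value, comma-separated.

depth_m_sum=1068, ph_sum=138, ph_sum2=681

[depth_m_sum: depth_m <= 40]
sample_id=70: ✓ → 0
sample_id=71: ✓ → 98
sample_id=72: ✓ → 185
sample_id=73: ✓ → 180
sample_id=74: ✓ → 121
sample_id=75: ✓ → 97
sample_id=76: ✓ → 57
sample_id=77: ✓ → 138
sample_id=78: ✓ → 192
depth_m_sum = 98 + 185 + 180 + 121 + 97 + 57 + 138 + 192 = 1068
—
[ph_sum: ph < 5 AND depth_m BETWEEN 33 AND 35]
sample_id=70: ✗
sample_id=71: ✗
sample_id=72: ✗
sample_id=73: ✗
sample_id=74: ✗
sample_id=75: ✗
sample_id=76: ✗
sample_id=77: ✓ → 138
sample_id=78: ✗
ph_sum = 138
—
[ph_sum2: ph >= 8 OR depth_m >= 33]
sample_id=70: ✓ → 0
sample_id=71: ✗
sample_id=72: ✓ → 185
sample_id=73: ✓ → 180
sample_id=74: ✓ → 121
sample_id=75: ✗
sample_id=76: ✓ → 57
sample_id=77: ✓ → 138
sample_id=78: ✗
ph_sum2 = 185 + 180 + 121 + 57 + 138 = 681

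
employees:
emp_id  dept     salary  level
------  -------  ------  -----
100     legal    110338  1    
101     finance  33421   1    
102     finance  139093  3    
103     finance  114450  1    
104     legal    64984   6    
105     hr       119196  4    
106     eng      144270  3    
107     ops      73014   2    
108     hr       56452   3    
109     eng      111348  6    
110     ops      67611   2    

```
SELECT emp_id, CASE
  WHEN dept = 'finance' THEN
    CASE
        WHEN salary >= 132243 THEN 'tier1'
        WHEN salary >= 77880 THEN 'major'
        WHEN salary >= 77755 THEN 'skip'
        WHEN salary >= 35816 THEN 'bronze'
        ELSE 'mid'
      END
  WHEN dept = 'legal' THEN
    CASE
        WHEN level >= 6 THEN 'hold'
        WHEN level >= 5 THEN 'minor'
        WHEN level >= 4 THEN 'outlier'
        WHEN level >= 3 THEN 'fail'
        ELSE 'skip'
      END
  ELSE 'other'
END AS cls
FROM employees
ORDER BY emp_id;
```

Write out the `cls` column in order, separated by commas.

skip, mid, tier1, major, hold, other, other, other, other, other, other

emp_id=100: dept='legal' → inner[ELSE] → skip
emp_id=101: dept='finance' → inner[ELSE] → mid
emp_id=102: dept='finance' → inner[salary >= 132243] → tier1
emp_id=103: dept='finance' → inner[salary >= 77880] → major
emp_id=104: dept='legal' → inner[level >= 6] → hold
emp_id=105: dept='hr' → outer ELSE → other
emp_id=106: dept='eng' → outer ELSE → other
emp_id=107: dept='ops' → outer ELSE → other
emp_id=108: dept='hr' → outer ELSE → other
emp_id=109: dept='eng' → outer ELSE → other
emp_id=110: dept='ops' → outer ELSE → other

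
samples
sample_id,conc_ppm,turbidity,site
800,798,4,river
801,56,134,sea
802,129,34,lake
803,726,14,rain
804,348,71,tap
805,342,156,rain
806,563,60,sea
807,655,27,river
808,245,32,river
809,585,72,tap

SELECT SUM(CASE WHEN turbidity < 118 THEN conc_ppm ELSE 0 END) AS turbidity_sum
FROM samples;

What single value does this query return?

sample_id=800: ✓ → 798
sample_id=801: ✗
sample_id=802: ✓ → 129
sample_id=803: ✓ → 726
sample_id=804: ✓ → 348
sample_id=805: ✗
sample_id=806: ✓ → 563
sample_id=807: ✓ → 655
sample_id=808: ✓ → 245
sample_id=809: ✓ → 585
turbidity_sum = 798 + 129 + 726 + 348 + 563 + 655 + 245 + 585 = 4049

4049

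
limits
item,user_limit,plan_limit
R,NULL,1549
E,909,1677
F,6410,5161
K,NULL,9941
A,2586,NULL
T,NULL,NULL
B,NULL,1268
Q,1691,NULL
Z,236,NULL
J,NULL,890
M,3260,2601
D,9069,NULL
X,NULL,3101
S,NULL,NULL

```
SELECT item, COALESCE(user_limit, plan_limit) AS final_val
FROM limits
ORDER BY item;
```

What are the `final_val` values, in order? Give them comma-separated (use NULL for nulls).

item=A: user_limit=2586 → 2586
item=B: user_limit=NULL, plan_limit=1268 → 1268
item=D: user_limit=9069 → 9069
item=E: user_limit=909 → 909
item=F: user_limit=6410 → 6410
item=J: user_limit=NULL, plan_limit=890 → 890
item=K: user_limit=NULL, plan_limit=9941 → 9941
item=M: user_limit=3260 → 3260
item=Q: user_limit=1691 → 1691
item=R: user_limit=NULL, plan_limit=1549 → 1549
item=S: user_limit=NULL, plan_limit=NULL (all NULL) → NULL
item=T: user_limit=NULL, plan_limit=NULL (all NULL) → NULL
item=X: user_limit=NULL, plan_limit=3101 → 3101
item=Z: user_limit=236 → 236

2586, 1268, 9069, 909, 6410, 890, 9941, 3260, 1691, 1549, NULL, NULL, 3101, 236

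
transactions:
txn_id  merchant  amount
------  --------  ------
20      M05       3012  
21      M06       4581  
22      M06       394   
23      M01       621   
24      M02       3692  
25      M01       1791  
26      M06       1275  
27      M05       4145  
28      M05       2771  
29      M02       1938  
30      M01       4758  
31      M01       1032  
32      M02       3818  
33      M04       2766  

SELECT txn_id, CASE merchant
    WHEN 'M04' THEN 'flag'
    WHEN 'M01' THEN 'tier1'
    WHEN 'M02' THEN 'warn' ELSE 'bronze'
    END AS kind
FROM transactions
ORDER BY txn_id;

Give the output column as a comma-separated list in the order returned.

txn_id=20: ELSE → bronze
txn_id=21: ELSE → bronze
txn_id=22: ELSE → bronze
txn_id=23: merchant='M01' → tier1
txn_id=24: merchant='M02' → warn
txn_id=25: merchant='M01' → tier1
txn_id=26: ELSE → bronze
txn_id=27: ELSE → bronze
txn_id=28: ELSE → bronze
txn_id=29: merchant='M02' → warn
txn_id=30: merchant='M01' → tier1
txn_id=31: merchant='M01' → tier1
txn_id=32: merchant='M02' → warn
txn_id=33: merchant='M04' → flag

bronze, bronze, bronze, tier1, warn, tier1, bronze, bronze, bronze, warn, tier1, tier1, warn, flag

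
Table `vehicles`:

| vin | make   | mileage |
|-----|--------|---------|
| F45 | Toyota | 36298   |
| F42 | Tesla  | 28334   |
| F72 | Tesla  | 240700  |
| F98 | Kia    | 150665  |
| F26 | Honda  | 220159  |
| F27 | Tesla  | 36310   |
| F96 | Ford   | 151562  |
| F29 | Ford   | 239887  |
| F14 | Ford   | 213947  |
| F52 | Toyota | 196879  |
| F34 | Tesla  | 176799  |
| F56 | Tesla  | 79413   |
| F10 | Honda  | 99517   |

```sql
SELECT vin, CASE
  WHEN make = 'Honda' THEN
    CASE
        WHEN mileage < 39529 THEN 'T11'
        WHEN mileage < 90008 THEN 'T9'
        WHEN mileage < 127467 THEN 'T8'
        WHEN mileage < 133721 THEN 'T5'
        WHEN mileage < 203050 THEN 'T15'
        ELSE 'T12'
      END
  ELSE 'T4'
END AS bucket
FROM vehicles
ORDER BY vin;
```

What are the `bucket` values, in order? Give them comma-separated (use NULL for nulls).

T8, T4, T12, T4, T4, T4, T4, T4, T4, T4, T4, T4, T4

vin=F10: make='Honda' → inner[mileage < 127467] → T8
vin=F14: make='Ford' → outer ELSE → T4
vin=F26: make='Honda' → inner[ELSE] → T12
vin=F27: make='Tesla' → outer ELSE → T4
vin=F29: make='Ford' → outer ELSE → T4
vin=F34: make='Tesla' → outer ELSE → T4
vin=F42: make='Tesla' → outer ELSE → T4
vin=F45: make='Toyota' → outer ELSE → T4
vin=F52: make='Toyota' → outer ELSE → T4
vin=F56: make='Tesla' → outer ELSE → T4
vin=F72: make='Tesla' → outer ELSE → T4
vin=F96: make='Ford' → outer ELSE → T4
vin=F98: make='Kia' → outer ELSE → T4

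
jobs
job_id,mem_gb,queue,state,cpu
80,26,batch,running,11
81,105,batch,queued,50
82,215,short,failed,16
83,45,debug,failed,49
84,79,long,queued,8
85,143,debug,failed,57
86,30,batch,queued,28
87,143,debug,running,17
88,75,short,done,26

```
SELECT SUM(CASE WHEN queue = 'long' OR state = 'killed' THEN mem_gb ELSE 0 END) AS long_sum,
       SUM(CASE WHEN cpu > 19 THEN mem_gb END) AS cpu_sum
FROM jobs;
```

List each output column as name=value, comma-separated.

long_sum=79, cpu_sum=398

[long_sum: queue = 'long' OR state = 'killed']
job_id=80: ✗
job_id=81: ✗
job_id=82: ✗
job_id=83: ✗
job_id=84: ✓ → 79
job_id=85: ✗
job_id=86: ✗
job_id=87: ✗
job_id=88: ✗
long_sum = 79
—
[cpu_sum: cpu > 19]
job_id=80: ✗
job_id=81: ✓ → 105
job_id=82: ✗
job_id=83: ✓ → 45
job_id=84: ✗
job_id=85: ✓ → 143
job_id=86: ✓ → 30
job_id=87: ✗
job_id=88: ✓ → 75
cpu_sum = 105 + 45 + 143 + 30 + 75 = 398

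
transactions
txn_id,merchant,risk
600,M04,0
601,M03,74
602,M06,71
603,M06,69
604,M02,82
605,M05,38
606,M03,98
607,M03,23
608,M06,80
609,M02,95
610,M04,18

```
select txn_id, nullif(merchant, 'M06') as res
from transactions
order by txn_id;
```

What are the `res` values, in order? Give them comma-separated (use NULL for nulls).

M04, M03, NULL, NULL, M02, M05, M03, M03, NULL, M02, M04

txn_id=600: merchant=M04 vs M06: differ → M04
txn_id=601: merchant=M03 vs M06: differ → M03
txn_id=602: merchant=M06 vs M06: equal → NULL
txn_id=603: merchant=M06 vs M06: equal → NULL
txn_id=604: merchant=M02 vs M06: differ → M02
txn_id=605: merchant=M05 vs M06: differ → M05
txn_id=606: merchant=M03 vs M06: differ → M03
txn_id=607: merchant=M03 vs M06: differ → M03
txn_id=608: merchant=M06 vs M06: equal → NULL
txn_id=609: merchant=M02 vs M06: differ → M02
txn_id=610: merchant=M04 vs M06: differ → M04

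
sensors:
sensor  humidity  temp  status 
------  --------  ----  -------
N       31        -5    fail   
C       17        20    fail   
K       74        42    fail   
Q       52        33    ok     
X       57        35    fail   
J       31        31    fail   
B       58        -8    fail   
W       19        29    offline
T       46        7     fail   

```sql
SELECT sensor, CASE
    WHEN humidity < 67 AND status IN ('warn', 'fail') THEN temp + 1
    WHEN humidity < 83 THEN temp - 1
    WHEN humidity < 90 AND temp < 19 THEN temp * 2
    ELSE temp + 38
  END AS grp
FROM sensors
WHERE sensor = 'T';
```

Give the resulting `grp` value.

sensor = T: humidity=46, temp=7, status=fail.
humidity < 67 AND status IN ('warn', 'fail') → true → 8

8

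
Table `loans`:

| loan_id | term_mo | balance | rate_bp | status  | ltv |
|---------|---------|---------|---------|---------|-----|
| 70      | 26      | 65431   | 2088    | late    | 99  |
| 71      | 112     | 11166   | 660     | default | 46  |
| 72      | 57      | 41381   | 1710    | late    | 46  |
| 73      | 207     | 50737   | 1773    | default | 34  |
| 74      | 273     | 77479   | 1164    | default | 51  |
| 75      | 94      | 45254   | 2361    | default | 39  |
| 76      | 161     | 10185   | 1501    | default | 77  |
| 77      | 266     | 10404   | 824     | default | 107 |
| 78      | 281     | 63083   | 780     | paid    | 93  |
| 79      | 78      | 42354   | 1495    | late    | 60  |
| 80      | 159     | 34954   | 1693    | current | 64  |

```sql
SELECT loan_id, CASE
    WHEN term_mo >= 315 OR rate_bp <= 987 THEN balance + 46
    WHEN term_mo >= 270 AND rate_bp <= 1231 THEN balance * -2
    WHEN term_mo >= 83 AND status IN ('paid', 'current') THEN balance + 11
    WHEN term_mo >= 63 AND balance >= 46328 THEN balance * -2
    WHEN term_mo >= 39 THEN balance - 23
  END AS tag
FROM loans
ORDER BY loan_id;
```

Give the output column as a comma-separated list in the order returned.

loan_id=70: (no match → NULL) → NULL
loan_id=71: term_mo >= 315 OR rate_bp <= 987 → 11212
loan_id=72: term_mo >= 39 → 41358
loan_id=73: term_mo >= 63 AND balance >= 46328 → -101474
loan_id=74: term_mo >= 270 AND rate_bp <= 1231 → -154958
loan_id=75: term_mo >= 39 → 45231
loan_id=76: term_mo >= 39 → 10162
loan_id=77: term_mo >= 315 OR rate_bp <= 987 → 10450
loan_id=78: term_mo >= 315 OR rate_bp <= 987 → 63129
loan_id=79: term_mo >= 39 → 42331
loan_id=80: term_mo >= 83 AND status IN ('paid', 'current') → 34965

NULL, 11212, 41358, -101474, -154958, 45231, 10162, 10450, 63129, 42331, 34965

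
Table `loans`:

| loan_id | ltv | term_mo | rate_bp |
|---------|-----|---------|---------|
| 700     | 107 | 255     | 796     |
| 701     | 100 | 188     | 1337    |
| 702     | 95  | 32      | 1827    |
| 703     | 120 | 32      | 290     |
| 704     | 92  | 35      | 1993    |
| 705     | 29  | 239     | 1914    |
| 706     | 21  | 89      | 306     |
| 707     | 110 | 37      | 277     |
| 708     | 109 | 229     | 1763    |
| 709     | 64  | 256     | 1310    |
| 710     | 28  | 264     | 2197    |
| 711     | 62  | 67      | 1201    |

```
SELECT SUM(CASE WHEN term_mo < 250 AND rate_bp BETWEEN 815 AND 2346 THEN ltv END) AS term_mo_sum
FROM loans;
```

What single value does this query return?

487

loan_id=700: ✗
loan_id=701: ✓ → 100
loan_id=702: ✓ → 95
loan_id=703: ✗
loan_id=704: ✓ → 92
loan_id=705: ✓ → 29
loan_id=706: ✗
loan_id=707: ✗
loan_id=708: ✓ → 109
loan_id=709: ✗
loan_id=710: ✗
loan_id=711: ✓ → 62
term_mo_sum = 100 + 95 + 92 + 29 + 109 + 62 = 487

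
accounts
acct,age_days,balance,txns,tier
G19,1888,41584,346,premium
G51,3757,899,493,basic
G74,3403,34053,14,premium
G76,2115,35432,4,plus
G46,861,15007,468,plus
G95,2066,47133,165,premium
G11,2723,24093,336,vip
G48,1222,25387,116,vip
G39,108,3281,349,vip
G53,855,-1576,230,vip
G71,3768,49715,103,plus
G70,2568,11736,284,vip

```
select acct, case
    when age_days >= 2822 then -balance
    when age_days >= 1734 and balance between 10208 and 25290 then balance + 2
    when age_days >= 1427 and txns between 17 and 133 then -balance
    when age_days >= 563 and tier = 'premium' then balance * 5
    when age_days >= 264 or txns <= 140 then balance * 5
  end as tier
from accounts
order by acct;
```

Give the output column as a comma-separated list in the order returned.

acct=G11: age_days >= 1734 and balance between 10208 and 25290 → 24095
acct=G19: age_days >= 563 and tier = 'premium' → 207920
acct=G39: (no match → NULL) → NULL
acct=G46: age_days >= 264 or txns <= 140 → 75035
acct=G48: age_days >= 264 or txns <= 140 → 126935
acct=G51: age_days >= 2822 → -899
acct=G53: age_days >= 264 or txns <= 140 → -7880
acct=G70: age_days >= 1734 and balance between 10208 and 25290 → 11738
acct=G71: age_days >= 2822 → -49715
acct=G74: age_days >= 2822 → -34053
acct=G76: age_days >= 264 or txns <= 140 → 177160
acct=G95: age_days >= 563 and tier = 'premium' → 235665

24095, 207920, NULL, 75035, 126935, -899, -7880, 11738, -49715, -34053, 177160, 235665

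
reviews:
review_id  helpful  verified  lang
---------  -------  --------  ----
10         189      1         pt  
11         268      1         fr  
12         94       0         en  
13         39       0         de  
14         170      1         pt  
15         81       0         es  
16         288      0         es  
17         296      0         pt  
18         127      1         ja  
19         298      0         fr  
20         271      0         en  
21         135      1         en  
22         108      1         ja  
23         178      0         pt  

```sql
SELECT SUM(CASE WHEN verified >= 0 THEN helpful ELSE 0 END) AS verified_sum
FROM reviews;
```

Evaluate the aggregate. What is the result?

2542

review_id=10: ✓ → 189
review_id=11: ✓ → 268
review_id=12: ✓ → 94
review_id=13: ✓ → 39
review_id=14: ✓ → 170
review_id=15: ✓ → 81
review_id=16: ✓ → 288
review_id=17: ✓ → 296
review_id=18: ✓ → 127
review_id=19: ✓ → 298
review_id=20: ✓ → 271
review_id=21: ✓ → 135
review_id=22: ✓ → 108
review_id=23: ✓ → 178
verified_sum = 189 + 268 + 94 + 39 + 170 + 81 + 288 + 296 + 127 + 298 + 271 + 135 + 108 + 178 = 2542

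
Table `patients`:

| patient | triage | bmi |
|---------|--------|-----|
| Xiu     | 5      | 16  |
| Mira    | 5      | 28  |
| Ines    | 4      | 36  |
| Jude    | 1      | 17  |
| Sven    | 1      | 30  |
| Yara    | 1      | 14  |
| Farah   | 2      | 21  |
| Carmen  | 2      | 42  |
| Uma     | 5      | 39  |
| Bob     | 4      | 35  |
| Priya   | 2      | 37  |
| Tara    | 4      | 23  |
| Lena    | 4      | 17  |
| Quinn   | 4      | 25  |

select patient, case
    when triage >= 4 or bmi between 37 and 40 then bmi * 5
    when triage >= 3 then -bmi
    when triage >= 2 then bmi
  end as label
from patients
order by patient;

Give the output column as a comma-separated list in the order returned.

175, 42, 21, 180, NULL, 85, 140, 185, 125, NULL, 115, 195, 80, NULL

patient=Bob: triage >= 4 or bmi between 37 and 40 → 175
patient=Carmen: triage >= 2 → 42
patient=Farah: triage >= 2 → 21
patient=Ines: triage >= 4 or bmi between 37 and 40 → 180
patient=Jude: (no match → NULL) → NULL
patient=Lena: triage >= 4 or bmi between 37 and 40 → 85
patient=Mira: triage >= 4 or bmi between 37 and 40 → 140
patient=Priya: triage >= 4 or bmi between 37 and 40 → 185
patient=Quinn: triage >= 4 or bmi between 37 and 40 → 125
patient=Sven: (no match → NULL) → NULL
patient=Tara: triage >= 4 or bmi between 37 and 40 → 115
patient=Uma: triage >= 4 or bmi between 37 and 40 → 195
patient=Xiu: triage >= 4 or bmi between 37 and 40 → 80
patient=Yara: (no match → NULL) → NULL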